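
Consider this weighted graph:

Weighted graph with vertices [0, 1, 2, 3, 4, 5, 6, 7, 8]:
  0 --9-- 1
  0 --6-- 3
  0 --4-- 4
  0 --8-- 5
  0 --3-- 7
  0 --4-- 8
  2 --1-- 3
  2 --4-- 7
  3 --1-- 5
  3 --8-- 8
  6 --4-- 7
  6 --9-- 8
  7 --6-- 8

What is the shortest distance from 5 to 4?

Using Dijkstra's algorithm from vertex 5:
Shortest path: 5 -> 3 -> 0 -> 4
Total weight: 1 + 6 + 4 = 11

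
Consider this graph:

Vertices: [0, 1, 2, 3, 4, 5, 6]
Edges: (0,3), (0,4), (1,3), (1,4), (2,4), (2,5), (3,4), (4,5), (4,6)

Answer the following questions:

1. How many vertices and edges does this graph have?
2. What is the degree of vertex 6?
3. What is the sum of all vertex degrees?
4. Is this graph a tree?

Count: 7 vertices, 9 edges.
Vertex 6 has neighbors [4], degree = 1.
Handshaking lemma: 2 * 9 = 18.
A tree on 7 vertices has 6 edges. This graph has 9 edges (3 extra). Not a tree.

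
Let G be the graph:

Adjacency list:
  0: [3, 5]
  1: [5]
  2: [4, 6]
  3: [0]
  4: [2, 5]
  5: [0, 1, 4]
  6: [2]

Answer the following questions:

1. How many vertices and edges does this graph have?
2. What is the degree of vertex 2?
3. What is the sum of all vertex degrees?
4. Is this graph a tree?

Count: 7 vertices, 6 edges.
Vertex 2 has neighbors [4, 6], degree = 2.
Handshaking lemma: 2 * 6 = 12.
A graph is a tree iff it is connected and has exactly n-1 edges. This graph is connected (all 7 vertices in one component) and has 7-1 = 6 edges. It is a tree.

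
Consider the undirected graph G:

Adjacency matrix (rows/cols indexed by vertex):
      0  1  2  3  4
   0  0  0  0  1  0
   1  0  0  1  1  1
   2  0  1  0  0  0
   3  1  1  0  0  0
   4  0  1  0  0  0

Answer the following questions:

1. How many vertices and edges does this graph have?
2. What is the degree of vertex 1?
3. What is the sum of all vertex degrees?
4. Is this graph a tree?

Count: 5 vertices, 4 edges.
Vertex 1 has neighbors [2, 3, 4], degree = 3.
Handshaking lemma: 2 * 4 = 8.
A graph is a tree iff it is connected and has exactly n-1 edges. This graph is connected (all 5 vertices in one component) and has 5-1 = 4 edges. It is a tree.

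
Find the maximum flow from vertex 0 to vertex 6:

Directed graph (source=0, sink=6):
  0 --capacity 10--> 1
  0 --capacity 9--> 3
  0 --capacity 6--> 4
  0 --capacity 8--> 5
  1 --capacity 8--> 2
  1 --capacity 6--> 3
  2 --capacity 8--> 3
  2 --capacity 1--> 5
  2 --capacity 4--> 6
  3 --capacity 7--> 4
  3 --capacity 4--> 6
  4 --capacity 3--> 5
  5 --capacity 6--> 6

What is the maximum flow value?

Computing max flow:
  Flow on (0->1): 5/10
  Flow on (0->3): 4/9
  Flow on (0->4): 3/6
  Flow on (0->5): 2/8
  Flow on (1->2): 5/8
  Flow on (2->5): 1/1
  Flow on (2->6): 4/4
  Flow on (3->6): 4/4
  Flow on (4->5): 3/3
  Flow on (5->6): 6/6
Maximum flow = 14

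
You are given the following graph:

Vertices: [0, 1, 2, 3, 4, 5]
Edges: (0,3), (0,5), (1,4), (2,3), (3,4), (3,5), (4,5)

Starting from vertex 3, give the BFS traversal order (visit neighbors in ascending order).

BFS from vertex 3 (neighbors processed in ascending order):
Visit order: 3, 0, 2, 4, 5, 1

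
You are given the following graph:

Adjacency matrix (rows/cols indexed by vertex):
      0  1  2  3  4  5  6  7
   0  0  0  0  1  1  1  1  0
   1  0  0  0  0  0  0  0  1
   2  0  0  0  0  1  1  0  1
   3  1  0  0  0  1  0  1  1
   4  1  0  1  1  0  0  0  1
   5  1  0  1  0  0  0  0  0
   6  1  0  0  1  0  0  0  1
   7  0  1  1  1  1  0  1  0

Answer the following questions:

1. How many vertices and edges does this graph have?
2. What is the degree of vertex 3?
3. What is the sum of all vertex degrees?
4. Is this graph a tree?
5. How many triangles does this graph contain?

Count: 8 vertices, 13 edges.
Vertex 3 has neighbors [0, 4, 6, 7], degree = 4.
Handshaking lemma: 2 * 13 = 26.
A tree on 8 vertices has 7 edges. This graph has 13 edges (6 extra). Not a tree.
Number of triangles = 5.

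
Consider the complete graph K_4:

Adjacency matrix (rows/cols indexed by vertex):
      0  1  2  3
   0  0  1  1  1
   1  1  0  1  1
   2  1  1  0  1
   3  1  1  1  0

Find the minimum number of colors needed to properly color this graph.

In K_4, every vertex is adjacent to every other vertex.
Each vertex needs a unique color.
Chromatic number = 4.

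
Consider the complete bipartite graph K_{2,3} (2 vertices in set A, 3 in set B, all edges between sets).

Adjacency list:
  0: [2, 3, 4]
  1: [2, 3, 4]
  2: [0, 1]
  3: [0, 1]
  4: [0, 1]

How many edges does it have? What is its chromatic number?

K_{2,3} has 2 * 3 = 6 edges.
Bipartite graphs have chromatic number 2 (color each partition differently).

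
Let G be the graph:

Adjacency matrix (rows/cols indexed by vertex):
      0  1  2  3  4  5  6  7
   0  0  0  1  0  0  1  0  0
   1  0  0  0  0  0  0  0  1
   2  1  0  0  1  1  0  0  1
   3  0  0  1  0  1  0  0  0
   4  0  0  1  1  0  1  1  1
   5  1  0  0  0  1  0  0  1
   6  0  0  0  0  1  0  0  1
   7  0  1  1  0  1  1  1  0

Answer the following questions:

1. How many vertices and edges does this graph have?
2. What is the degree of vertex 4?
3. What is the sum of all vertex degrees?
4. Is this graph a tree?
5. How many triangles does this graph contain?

Count: 8 vertices, 12 edges.
Vertex 4 has neighbors [2, 3, 5, 6, 7], degree = 5.
Handshaking lemma: 2 * 12 = 24.
A tree on 8 vertices has 7 edges. This graph has 12 edges (5 extra). Not a tree.
Number of triangles = 4.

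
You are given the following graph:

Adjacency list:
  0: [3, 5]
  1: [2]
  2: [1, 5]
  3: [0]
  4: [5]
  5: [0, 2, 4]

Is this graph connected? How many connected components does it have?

Checking connectivity: the graph has 1 connected component(s).
All vertices are reachable from each other. The graph IS connected.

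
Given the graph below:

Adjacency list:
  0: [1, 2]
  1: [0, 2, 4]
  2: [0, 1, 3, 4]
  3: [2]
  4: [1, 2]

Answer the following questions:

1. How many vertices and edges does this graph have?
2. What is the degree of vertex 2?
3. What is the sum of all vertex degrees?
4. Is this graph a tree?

Count: 5 vertices, 6 edges.
Vertex 2 has neighbors [0, 1, 3, 4], degree = 4.
Handshaking lemma: 2 * 6 = 12.
A tree on 5 vertices has 4 edges. This graph has 6 edges (2 extra). Not a tree.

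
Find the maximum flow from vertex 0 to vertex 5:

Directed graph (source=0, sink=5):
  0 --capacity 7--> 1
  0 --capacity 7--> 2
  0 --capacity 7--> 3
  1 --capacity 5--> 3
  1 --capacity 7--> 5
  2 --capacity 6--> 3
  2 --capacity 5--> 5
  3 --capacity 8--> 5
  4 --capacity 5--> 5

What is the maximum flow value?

Computing max flow:
  Flow on (0->1): 7/7
  Flow on (0->2): 7/7
  Flow on (0->3): 6/7
  Flow on (1->5): 7/7
  Flow on (2->3): 2/6
  Flow on (2->5): 5/5
  Flow on (3->5): 8/8
Maximum flow = 20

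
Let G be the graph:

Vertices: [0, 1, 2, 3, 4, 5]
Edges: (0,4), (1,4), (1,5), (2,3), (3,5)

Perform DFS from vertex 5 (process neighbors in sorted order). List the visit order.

DFS from vertex 5 (neighbors processed in ascending order):
Visit order: 5, 1, 4, 0, 3, 2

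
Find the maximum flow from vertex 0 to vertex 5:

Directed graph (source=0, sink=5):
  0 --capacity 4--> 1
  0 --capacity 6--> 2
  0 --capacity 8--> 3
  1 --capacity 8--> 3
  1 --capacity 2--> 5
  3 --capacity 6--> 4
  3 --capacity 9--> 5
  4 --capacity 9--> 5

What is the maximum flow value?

Computing max flow:
  Flow on (0->1): 4/4
  Flow on (0->3): 8/8
  Flow on (1->3): 2/8
  Flow on (1->5): 2/2
  Flow on (3->4): 1/6
  Flow on (3->5): 9/9
  Flow on (4->5): 1/9
Maximum flow = 12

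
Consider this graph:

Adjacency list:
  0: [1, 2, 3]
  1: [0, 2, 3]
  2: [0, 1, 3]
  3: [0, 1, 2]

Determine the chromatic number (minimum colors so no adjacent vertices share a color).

The graph has a maximum clique of size 4 (lower bound on chromatic number).
A valid 4-coloring: {0: 0, 1: 1, 2: 2, 3: 3}.
Chromatic number = 4.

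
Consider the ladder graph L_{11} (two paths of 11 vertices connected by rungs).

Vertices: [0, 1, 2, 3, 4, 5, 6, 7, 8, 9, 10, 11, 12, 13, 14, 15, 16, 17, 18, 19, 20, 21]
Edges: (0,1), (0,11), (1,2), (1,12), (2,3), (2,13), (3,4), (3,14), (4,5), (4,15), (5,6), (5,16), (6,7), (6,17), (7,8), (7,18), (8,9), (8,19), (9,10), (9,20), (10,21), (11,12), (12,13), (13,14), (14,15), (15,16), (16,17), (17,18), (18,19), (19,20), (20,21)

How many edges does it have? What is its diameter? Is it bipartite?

Ladder graph L_{11}: 11 rungs + 2 * (11-1) path edges = 11 + 20 = 31 edges.
Diameter = 11.
Ladder graphs are bipartite (alternating coloring along each path).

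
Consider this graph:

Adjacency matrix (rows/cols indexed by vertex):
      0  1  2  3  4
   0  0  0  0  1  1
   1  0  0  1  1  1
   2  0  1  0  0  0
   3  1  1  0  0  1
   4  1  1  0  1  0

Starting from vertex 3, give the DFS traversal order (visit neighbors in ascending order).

DFS from vertex 3 (neighbors processed in ascending order):
Visit order: 3, 0, 4, 1, 2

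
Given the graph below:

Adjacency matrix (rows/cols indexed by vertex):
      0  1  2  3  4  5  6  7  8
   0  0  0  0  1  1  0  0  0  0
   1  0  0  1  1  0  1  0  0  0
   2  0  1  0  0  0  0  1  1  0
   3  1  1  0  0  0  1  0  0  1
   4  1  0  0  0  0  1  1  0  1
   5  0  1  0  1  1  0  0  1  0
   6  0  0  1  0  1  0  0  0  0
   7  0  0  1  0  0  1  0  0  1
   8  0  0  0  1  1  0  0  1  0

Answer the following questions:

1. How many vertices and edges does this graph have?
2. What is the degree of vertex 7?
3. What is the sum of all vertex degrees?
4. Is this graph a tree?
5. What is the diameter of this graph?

Count: 9 vertices, 14 edges.
Vertex 7 has neighbors [2, 5, 8], degree = 3.
Handshaking lemma: 2 * 14 = 28.
A tree on 9 vertices has 8 edges. This graph has 14 edges (6 extra). Not a tree.
Diameter (longest shortest path) = 3.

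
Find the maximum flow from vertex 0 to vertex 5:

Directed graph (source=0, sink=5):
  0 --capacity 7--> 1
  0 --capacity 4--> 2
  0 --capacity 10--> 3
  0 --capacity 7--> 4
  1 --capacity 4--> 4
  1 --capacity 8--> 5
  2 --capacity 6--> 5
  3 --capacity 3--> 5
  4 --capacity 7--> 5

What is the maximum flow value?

Computing max flow:
  Flow on (0->1): 7/7
  Flow on (0->2): 4/4
  Flow on (0->3): 3/10
  Flow on (0->4): 7/7
  Flow on (1->5): 7/8
  Flow on (2->5): 4/6
  Flow on (3->5): 3/3
  Flow on (4->5): 7/7
Maximum flow = 21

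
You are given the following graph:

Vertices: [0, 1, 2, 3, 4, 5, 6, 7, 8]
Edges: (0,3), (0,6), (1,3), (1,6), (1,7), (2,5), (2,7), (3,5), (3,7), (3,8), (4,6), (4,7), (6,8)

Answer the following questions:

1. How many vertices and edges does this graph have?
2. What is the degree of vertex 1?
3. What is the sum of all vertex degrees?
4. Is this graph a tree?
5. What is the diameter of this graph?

Count: 9 vertices, 13 edges.
Vertex 1 has neighbors [3, 6, 7], degree = 3.
Handshaking lemma: 2 * 13 = 26.
A tree on 9 vertices has 8 edges. This graph has 13 edges (5 extra). Not a tree.
Diameter (longest shortest path) = 3.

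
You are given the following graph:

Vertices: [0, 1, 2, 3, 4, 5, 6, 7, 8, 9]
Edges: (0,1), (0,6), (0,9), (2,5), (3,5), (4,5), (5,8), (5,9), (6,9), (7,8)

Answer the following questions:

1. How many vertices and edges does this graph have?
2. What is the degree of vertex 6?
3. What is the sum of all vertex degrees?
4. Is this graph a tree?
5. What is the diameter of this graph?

Count: 10 vertices, 10 edges.
Vertex 6 has neighbors [0, 9], degree = 2.
Handshaking lemma: 2 * 10 = 20.
A tree on 10 vertices has 9 edges. This graph has 10 edges (1 extra). Not a tree.
Diameter (longest shortest path) = 5.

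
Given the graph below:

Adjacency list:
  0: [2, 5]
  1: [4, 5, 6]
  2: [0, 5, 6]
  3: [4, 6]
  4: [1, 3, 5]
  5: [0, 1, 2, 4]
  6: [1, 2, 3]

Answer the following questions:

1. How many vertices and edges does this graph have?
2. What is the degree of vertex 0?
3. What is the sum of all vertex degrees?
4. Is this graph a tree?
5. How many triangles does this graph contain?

Count: 7 vertices, 10 edges.
Vertex 0 has neighbors [2, 5], degree = 2.
Handshaking lemma: 2 * 10 = 20.
A tree on 7 vertices has 6 edges. This graph has 10 edges (4 extra). Not a tree.
Number of triangles = 2.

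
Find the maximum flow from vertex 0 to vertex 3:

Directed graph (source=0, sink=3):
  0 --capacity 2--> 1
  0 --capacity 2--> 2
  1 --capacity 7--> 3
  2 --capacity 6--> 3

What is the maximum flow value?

Computing max flow:
  Flow on (0->1): 2/2
  Flow on (0->2): 2/2
  Flow on (1->3): 2/7
  Flow on (2->3): 2/6
Maximum flow = 4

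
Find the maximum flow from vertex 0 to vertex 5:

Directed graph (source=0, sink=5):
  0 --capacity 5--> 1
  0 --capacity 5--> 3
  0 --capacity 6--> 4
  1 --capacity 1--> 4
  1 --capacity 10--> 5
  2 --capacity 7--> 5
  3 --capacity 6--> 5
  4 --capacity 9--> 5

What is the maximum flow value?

Computing max flow:
  Flow on (0->1): 5/5
  Flow on (0->3): 5/5
  Flow on (0->4): 6/6
  Flow on (1->5): 5/10
  Flow on (3->5): 5/6
  Flow on (4->5): 6/9
Maximum flow = 16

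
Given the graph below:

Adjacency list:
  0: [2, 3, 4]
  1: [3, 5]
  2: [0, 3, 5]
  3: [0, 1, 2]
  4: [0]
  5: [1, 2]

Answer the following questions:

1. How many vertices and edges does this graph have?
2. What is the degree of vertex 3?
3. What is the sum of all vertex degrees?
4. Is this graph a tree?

Count: 6 vertices, 7 edges.
Vertex 3 has neighbors [0, 1, 2], degree = 3.
Handshaking lemma: 2 * 7 = 14.
A tree on 6 vertices has 5 edges. This graph has 7 edges (2 extra). Not a tree.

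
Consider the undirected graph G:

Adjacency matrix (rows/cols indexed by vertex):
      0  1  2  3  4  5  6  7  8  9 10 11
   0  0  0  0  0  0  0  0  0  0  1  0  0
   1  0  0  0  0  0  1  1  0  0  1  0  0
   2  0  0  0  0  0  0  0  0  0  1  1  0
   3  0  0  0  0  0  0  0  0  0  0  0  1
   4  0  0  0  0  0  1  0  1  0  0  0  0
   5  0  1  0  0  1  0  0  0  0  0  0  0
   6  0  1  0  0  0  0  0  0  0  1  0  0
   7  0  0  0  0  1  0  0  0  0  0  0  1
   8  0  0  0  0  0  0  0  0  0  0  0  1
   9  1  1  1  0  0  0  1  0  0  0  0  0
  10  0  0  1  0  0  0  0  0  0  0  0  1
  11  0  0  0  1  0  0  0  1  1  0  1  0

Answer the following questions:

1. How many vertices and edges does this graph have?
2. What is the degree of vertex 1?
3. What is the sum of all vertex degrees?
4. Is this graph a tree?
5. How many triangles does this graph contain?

Count: 12 vertices, 13 edges.
Vertex 1 has neighbors [5, 6, 9], degree = 3.
Handshaking lemma: 2 * 13 = 26.
A tree on 12 vertices has 11 edges. This graph has 13 edges (2 extra). Not a tree.
Number of triangles = 1.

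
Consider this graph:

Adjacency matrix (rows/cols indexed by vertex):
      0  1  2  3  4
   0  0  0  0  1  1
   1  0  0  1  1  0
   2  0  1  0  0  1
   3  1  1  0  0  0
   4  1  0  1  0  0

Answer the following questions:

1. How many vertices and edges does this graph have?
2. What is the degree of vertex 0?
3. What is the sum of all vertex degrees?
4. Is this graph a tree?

Count: 5 vertices, 5 edges.
Vertex 0 has neighbors [3, 4], degree = 2.
Handshaking lemma: 2 * 5 = 10.
A tree on 5 vertices has 4 edges. This graph has 5 edges (1 extra). Not a tree.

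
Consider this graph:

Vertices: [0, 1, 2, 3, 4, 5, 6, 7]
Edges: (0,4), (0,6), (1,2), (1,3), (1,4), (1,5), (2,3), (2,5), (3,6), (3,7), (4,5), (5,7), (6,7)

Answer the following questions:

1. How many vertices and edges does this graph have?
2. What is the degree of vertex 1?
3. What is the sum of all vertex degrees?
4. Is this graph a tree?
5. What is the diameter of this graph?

Count: 8 vertices, 13 edges.
Vertex 1 has neighbors [2, 3, 4, 5], degree = 4.
Handshaking lemma: 2 * 13 = 26.
A tree on 8 vertices has 7 edges. This graph has 13 edges (6 extra). Not a tree.
Diameter (longest shortest path) = 3.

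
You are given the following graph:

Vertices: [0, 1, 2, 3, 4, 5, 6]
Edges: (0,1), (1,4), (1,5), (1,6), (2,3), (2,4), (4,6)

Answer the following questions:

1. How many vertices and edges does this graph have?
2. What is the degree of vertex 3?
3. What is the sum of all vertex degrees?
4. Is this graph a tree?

Count: 7 vertices, 7 edges.
Vertex 3 has neighbors [2], degree = 1.
Handshaking lemma: 2 * 7 = 14.
A tree on 7 vertices has 6 edges. This graph has 7 edges (1 extra). Not a tree.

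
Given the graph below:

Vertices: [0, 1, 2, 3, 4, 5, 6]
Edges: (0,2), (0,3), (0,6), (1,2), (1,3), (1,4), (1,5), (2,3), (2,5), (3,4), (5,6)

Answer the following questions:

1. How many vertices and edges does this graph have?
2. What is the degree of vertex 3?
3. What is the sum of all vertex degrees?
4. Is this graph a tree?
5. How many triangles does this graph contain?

Count: 7 vertices, 11 edges.
Vertex 3 has neighbors [0, 1, 2, 4], degree = 4.
Handshaking lemma: 2 * 11 = 22.
A tree on 7 vertices has 6 edges. This graph has 11 edges (5 extra). Not a tree.
Number of triangles = 4.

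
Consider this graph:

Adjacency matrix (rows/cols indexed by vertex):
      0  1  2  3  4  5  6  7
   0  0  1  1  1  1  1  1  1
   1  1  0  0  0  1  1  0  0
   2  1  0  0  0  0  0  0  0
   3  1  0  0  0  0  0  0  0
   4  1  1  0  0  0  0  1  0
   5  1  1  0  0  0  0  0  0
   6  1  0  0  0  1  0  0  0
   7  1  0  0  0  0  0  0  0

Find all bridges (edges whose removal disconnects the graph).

A bridge is an edge whose removal increases the number of connected components.
Bridges found: (0,2), (0,3), (0,7)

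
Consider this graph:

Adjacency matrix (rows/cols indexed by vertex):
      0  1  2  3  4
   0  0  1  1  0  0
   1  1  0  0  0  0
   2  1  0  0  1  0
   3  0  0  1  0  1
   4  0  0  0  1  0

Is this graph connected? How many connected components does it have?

Checking connectivity: the graph has 1 connected component(s).
All vertices are reachable from each other. The graph IS connected.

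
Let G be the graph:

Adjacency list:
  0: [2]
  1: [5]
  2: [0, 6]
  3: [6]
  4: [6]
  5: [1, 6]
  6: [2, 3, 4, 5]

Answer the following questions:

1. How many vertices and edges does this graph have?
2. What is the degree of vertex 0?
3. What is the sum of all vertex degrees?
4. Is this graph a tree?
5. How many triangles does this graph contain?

Count: 7 vertices, 6 edges.
Vertex 0 has neighbors [2], degree = 1.
Handshaking lemma: 2 * 6 = 12.
A graph is a tree iff it is connected and has exactly n-1 edges. This graph is connected (all 7 vertices in one component) and has 7-1 = 6 edges. It is a tree.
Number of triangles = 0.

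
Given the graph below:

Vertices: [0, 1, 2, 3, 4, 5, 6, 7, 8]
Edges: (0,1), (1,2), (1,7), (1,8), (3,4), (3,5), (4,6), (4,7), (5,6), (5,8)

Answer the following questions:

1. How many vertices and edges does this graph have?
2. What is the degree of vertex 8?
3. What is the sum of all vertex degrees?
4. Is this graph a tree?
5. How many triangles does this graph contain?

Count: 9 vertices, 10 edges.
Vertex 8 has neighbors [1, 5], degree = 2.
Handshaking lemma: 2 * 10 = 20.
A tree on 9 vertices has 8 edges. This graph has 10 edges (2 extra). Not a tree.
Number of triangles = 0.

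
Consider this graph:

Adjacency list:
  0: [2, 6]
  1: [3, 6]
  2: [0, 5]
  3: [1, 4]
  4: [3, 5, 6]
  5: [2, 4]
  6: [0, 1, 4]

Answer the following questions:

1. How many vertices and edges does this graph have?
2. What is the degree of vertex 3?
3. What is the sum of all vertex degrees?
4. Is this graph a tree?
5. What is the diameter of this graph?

Count: 7 vertices, 8 edges.
Vertex 3 has neighbors [1, 4], degree = 2.
Handshaking lemma: 2 * 8 = 16.
A tree on 7 vertices has 6 edges. This graph has 8 edges (2 extra). Not a tree.
Diameter (longest shortest path) = 3.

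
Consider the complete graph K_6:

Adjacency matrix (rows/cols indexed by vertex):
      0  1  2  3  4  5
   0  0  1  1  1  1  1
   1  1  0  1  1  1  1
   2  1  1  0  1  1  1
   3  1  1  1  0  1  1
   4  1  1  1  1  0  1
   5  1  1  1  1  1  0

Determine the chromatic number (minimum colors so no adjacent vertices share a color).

In K_6, every vertex is adjacent to every other vertex.
Each vertex needs a unique color.
Chromatic number = 6.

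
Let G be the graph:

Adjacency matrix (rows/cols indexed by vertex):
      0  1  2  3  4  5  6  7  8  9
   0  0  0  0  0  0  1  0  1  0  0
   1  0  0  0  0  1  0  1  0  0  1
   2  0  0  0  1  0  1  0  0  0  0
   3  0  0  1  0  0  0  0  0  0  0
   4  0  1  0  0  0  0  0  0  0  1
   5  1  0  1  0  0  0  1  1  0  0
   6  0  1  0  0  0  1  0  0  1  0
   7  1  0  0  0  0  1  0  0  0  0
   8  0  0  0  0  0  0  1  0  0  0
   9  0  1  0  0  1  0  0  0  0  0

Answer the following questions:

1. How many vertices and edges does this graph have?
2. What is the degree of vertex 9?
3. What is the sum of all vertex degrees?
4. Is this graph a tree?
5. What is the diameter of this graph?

Count: 10 vertices, 11 edges.
Vertex 9 has neighbors [1, 4], degree = 2.
Handshaking lemma: 2 * 11 = 22.
A tree on 10 vertices has 9 edges. This graph has 11 edges (2 extra). Not a tree.
Diameter (longest shortest path) = 5.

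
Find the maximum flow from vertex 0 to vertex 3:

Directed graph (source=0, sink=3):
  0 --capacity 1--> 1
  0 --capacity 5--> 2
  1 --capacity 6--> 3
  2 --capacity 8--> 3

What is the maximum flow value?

Computing max flow:
  Flow on (0->1): 1/1
  Flow on (0->2): 5/5
  Flow on (1->3): 1/6
  Flow on (2->3): 5/8
Maximum flow = 6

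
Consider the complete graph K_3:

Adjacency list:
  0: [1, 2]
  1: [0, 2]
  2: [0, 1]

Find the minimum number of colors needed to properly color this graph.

In K_3, every vertex is adjacent to every other vertex.
Each vertex needs a unique color.
Chromatic number = 3.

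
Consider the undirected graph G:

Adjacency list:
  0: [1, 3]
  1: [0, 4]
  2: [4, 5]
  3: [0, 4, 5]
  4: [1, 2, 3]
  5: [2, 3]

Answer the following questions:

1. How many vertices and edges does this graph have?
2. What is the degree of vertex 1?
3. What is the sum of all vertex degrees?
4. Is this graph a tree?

Count: 6 vertices, 7 edges.
Vertex 1 has neighbors [0, 4], degree = 2.
Handshaking lemma: 2 * 7 = 14.
A tree on 6 vertices has 5 edges. This graph has 7 edges (2 extra). Not a tree.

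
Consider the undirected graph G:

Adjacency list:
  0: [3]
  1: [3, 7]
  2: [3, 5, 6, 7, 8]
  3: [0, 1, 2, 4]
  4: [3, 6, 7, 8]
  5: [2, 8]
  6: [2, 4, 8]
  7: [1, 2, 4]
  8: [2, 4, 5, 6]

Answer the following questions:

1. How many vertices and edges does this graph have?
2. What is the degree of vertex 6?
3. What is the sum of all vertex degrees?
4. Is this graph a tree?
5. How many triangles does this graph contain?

Count: 9 vertices, 14 edges.
Vertex 6 has neighbors [2, 4, 8], degree = 3.
Handshaking lemma: 2 * 14 = 28.
A tree on 9 vertices has 8 edges. This graph has 14 edges (6 extra). Not a tree.
Number of triangles = 3.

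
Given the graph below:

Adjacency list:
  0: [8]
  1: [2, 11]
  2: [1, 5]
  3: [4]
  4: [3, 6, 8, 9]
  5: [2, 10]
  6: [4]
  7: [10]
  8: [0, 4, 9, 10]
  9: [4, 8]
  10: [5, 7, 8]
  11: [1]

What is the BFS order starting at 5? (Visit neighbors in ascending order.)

BFS from vertex 5 (neighbors processed in ascending order):
Visit order: 5, 2, 10, 1, 7, 8, 11, 0, 4, 9, 3, 6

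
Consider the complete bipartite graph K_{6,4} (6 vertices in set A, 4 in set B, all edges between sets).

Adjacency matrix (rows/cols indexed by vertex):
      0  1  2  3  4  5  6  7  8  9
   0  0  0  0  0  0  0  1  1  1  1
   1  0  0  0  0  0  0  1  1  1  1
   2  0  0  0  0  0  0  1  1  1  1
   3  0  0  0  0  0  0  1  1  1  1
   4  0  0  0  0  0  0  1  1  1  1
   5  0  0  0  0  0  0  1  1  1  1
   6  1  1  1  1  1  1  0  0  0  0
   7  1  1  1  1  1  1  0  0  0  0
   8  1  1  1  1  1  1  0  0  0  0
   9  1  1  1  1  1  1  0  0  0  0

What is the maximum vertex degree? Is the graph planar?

Set-A vertices have degree 4; set-B vertices have degree 6. Maximum degree = max(6,4) = 6.
K_{6,4} contains K_{3,3} as a subgraph (since both sides have >= 3 vertices); by Kuratowski's theorem it is not planar.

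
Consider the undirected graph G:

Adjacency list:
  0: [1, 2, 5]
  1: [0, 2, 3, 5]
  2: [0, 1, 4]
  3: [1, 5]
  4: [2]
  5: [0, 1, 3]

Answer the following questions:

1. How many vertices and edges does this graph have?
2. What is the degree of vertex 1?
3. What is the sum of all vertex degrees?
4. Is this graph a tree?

Count: 6 vertices, 8 edges.
Vertex 1 has neighbors [0, 2, 3, 5], degree = 4.
Handshaking lemma: 2 * 8 = 16.
A tree on 6 vertices has 5 edges. This graph has 8 edges (3 extra). Not a tree.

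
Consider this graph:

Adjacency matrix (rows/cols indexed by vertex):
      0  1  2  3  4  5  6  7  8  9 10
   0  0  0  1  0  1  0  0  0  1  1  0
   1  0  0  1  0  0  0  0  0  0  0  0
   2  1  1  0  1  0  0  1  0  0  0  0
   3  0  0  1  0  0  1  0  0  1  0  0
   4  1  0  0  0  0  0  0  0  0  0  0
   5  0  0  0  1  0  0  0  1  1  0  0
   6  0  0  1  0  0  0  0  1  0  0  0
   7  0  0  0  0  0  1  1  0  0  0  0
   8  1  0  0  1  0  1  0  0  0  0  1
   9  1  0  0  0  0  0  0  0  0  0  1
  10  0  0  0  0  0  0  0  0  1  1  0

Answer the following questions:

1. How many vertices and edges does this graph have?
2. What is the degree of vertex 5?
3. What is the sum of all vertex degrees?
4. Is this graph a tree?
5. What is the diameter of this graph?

Count: 11 vertices, 14 edges.
Vertex 5 has neighbors [3, 7, 8], degree = 3.
Handshaking lemma: 2 * 14 = 28.
A tree on 11 vertices has 10 edges. This graph has 14 edges (4 extra). Not a tree.
Diameter (longest shortest path) = 4.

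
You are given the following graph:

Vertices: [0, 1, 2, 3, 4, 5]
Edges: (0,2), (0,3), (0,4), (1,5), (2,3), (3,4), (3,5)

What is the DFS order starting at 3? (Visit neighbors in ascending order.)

DFS from vertex 3 (neighbors processed in ascending order):
Visit order: 3, 0, 2, 4, 5, 1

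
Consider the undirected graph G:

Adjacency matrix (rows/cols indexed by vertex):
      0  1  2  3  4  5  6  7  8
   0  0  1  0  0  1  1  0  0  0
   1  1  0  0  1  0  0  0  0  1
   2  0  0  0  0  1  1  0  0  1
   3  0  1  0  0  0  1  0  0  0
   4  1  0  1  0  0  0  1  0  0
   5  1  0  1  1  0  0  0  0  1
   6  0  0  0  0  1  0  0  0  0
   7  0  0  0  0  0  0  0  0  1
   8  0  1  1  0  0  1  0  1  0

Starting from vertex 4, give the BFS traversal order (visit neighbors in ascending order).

BFS from vertex 4 (neighbors processed in ascending order):
Visit order: 4, 0, 2, 6, 1, 5, 8, 3, 7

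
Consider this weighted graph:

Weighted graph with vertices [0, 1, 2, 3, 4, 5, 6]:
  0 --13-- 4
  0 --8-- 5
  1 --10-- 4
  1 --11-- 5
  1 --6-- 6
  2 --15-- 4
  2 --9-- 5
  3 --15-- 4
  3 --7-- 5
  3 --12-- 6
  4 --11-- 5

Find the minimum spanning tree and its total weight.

Applying Kruskal's algorithm (sort edges by weight, add if no cycle):
  Add (1,6) w=6
  Add (3,5) w=7
  Add (0,5) w=8
  Add (2,5) w=9
  Add (1,4) w=10
  Add (1,5) w=11
  Skip (4,5) w=11 (creates cycle)
  Skip (3,6) w=12 (creates cycle)
  Skip (0,4) w=13 (creates cycle)
  Skip (2,4) w=15 (creates cycle)
  Skip (3,4) w=15 (creates cycle)
MST weight = 51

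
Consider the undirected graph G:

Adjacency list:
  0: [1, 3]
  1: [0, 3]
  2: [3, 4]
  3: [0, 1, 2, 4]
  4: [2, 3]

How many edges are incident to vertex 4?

Vertex 4 has neighbors [2, 3], so deg(4) = 2.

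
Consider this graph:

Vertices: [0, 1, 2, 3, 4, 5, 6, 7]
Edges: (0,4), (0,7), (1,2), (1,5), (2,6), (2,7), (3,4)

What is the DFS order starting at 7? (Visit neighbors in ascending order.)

DFS from vertex 7 (neighbors processed in ascending order):
Visit order: 7, 0, 4, 3, 2, 1, 5, 6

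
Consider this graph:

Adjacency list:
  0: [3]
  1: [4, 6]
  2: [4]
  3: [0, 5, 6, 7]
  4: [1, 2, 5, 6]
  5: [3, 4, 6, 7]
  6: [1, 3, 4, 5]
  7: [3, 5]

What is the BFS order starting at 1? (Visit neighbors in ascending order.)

BFS from vertex 1 (neighbors processed in ascending order):
Visit order: 1, 4, 6, 2, 5, 3, 7, 0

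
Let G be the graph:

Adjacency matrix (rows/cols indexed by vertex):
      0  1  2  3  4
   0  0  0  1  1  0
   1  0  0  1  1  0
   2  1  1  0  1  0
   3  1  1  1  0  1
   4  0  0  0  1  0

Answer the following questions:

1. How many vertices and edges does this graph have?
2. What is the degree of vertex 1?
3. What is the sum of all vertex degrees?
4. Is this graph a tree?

Count: 5 vertices, 6 edges.
Vertex 1 has neighbors [2, 3], degree = 2.
Handshaking lemma: 2 * 6 = 12.
A tree on 5 vertices has 4 edges. This graph has 6 edges (2 extra). Not a tree.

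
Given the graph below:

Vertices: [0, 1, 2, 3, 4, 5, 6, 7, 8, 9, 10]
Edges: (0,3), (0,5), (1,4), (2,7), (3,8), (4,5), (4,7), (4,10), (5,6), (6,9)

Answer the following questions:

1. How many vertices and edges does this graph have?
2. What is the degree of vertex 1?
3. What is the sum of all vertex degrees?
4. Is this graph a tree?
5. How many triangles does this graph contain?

Count: 11 vertices, 10 edges.
Vertex 1 has neighbors [4], degree = 1.
Handshaking lemma: 2 * 10 = 20.
A graph is a tree iff it is connected and has exactly n-1 edges. This graph is connected (all 11 vertices in one component) and has 11-1 = 10 edges. It is a tree.
Number of triangles = 0.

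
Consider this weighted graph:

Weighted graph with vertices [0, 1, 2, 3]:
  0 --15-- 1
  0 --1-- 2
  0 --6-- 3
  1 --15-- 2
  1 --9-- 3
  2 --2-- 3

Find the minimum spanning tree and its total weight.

Applying Kruskal's algorithm (sort edges by weight, add if no cycle):
  Add (0,2) w=1
  Add (2,3) w=2
  Skip (0,3) w=6 (creates cycle)
  Add (1,3) w=9
  Skip (0,1) w=15 (creates cycle)
  Skip (1,2) w=15 (creates cycle)
MST weight = 12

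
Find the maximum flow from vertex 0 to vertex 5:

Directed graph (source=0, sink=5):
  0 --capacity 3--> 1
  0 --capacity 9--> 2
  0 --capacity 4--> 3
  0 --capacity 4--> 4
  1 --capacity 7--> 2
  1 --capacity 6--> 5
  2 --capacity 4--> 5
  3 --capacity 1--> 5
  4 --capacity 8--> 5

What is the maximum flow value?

Computing max flow:
  Flow on (0->1): 3/3
  Flow on (0->2): 4/9
  Flow on (0->3): 1/4
  Flow on (0->4): 4/4
  Flow on (1->5): 3/6
  Flow on (2->5): 4/4
  Flow on (3->5): 1/1
  Flow on (4->5): 4/8
Maximum flow = 12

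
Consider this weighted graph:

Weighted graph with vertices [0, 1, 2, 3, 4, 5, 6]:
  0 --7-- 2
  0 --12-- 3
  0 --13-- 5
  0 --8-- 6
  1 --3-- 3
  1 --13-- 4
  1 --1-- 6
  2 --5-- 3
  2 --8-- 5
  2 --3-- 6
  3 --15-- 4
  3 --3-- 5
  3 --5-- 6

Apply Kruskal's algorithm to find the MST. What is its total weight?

Applying Kruskal's algorithm (sort edges by weight, add if no cycle):
  Add (1,6) w=1
  Add (1,3) w=3
  Add (2,6) w=3
  Add (3,5) w=3
  Skip (2,3) w=5 (creates cycle)
  Skip (3,6) w=5 (creates cycle)
  Add (0,2) w=7
  Skip (0,6) w=8 (creates cycle)
  Skip (2,5) w=8 (creates cycle)
  Skip (0,3) w=12 (creates cycle)
  Skip (0,5) w=13 (creates cycle)
  Add (1,4) w=13
  Skip (3,4) w=15 (creates cycle)
MST weight = 30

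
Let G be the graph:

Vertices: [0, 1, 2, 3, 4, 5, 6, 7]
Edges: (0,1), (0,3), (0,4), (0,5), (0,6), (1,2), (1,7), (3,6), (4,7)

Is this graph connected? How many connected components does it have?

Checking connectivity: the graph has 1 connected component(s).
All vertices are reachable from each other. The graph IS connected.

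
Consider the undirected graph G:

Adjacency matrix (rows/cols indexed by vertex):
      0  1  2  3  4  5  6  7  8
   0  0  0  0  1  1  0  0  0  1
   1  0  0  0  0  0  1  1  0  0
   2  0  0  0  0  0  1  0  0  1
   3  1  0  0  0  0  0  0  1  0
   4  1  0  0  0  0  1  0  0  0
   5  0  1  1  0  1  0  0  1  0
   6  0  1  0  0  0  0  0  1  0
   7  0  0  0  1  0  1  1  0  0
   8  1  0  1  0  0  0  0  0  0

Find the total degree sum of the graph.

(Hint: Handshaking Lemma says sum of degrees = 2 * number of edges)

Count edges: 11 edges.
By Handshaking Lemma: sum of degrees = 2 * 11 = 22.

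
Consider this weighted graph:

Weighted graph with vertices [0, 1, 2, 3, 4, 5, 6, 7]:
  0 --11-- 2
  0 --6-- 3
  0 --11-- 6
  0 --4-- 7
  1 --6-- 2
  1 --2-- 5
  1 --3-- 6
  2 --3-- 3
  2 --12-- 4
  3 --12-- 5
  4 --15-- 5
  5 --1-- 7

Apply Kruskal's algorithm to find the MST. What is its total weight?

Applying Kruskal's algorithm (sort edges by weight, add if no cycle):
  Add (5,7) w=1
  Add (1,5) w=2
  Add (1,6) w=3
  Add (2,3) w=3
  Add (0,7) w=4
  Add (0,3) w=6
  Skip (1,2) w=6 (creates cycle)
  Skip (0,6) w=11 (creates cycle)
  Skip (0,2) w=11 (creates cycle)
  Add (2,4) w=12
  Skip (3,5) w=12 (creates cycle)
  Skip (4,5) w=15 (creates cycle)
MST weight = 31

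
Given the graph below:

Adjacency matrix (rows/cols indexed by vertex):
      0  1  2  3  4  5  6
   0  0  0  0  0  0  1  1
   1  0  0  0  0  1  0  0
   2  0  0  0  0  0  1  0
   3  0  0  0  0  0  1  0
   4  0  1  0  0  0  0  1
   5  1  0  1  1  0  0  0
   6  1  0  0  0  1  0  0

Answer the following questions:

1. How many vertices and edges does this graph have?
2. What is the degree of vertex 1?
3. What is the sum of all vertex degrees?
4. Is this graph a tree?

Count: 7 vertices, 6 edges.
Vertex 1 has neighbors [4], degree = 1.
Handshaking lemma: 2 * 6 = 12.
A graph is a tree iff it is connected and has exactly n-1 edges. This graph is connected (all 7 vertices in one component) and has 7-1 = 6 edges. It is a tree.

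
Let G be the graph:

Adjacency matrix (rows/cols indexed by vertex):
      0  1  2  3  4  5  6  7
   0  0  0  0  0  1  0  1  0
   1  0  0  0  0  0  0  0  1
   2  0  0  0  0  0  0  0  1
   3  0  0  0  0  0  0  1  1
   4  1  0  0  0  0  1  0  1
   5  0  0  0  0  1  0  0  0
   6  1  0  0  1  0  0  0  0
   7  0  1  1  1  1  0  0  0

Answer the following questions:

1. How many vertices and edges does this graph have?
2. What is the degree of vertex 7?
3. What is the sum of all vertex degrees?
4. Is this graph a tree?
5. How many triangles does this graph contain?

Count: 8 vertices, 8 edges.
Vertex 7 has neighbors [1, 2, 3, 4], degree = 4.
Handshaking lemma: 2 * 8 = 16.
A tree on 8 vertices has 7 edges. This graph has 8 edges (1 extra). Not a tree.
Number of triangles = 0.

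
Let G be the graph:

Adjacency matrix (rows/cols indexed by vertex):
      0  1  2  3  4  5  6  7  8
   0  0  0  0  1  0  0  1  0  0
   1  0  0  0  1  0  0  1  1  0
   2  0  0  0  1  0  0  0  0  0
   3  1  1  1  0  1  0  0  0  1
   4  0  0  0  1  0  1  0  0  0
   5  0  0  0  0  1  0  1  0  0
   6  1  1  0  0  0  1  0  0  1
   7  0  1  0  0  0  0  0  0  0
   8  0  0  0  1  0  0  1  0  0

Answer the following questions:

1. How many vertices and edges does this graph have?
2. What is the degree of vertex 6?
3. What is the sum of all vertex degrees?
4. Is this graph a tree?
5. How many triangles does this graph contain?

Count: 9 vertices, 11 edges.
Vertex 6 has neighbors [0, 1, 5, 8], degree = 4.
Handshaking lemma: 2 * 11 = 22.
A tree on 9 vertices has 8 edges. This graph has 11 edges (3 extra). Not a tree.
Number of triangles = 0.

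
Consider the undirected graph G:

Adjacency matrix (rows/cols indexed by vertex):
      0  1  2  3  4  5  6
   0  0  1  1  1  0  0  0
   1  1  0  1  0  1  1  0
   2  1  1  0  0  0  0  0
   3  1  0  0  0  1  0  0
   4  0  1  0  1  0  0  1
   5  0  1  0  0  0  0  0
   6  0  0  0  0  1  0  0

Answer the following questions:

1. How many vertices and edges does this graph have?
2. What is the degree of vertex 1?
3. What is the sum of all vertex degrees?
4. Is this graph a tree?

Count: 7 vertices, 8 edges.
Vertex 1 has neighbors [0, 2, 4, 5], degree = 4.
Handshaking lemma: 2 * 8 = 16.
A tree on 7 vertices has 6 edges. This graph has 8 edges (2 extra). Not a tree.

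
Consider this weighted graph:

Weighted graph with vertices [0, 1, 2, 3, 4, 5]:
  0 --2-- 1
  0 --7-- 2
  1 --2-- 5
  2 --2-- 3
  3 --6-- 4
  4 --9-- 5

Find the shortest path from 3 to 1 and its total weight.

Using Dijkstra's algorithm from vertex 3:
Shortest path: 3 -> 2 -> 0 -> 1
Total weight: 2 + 7 + 2 = 11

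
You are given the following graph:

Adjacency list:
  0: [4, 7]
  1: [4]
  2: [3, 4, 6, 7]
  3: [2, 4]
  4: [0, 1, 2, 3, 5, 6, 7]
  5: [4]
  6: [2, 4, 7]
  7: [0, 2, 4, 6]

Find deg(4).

Vertex 4 has neighbors [0, 1, 2, 3, 5, 6, 7], so deg(4) = 7.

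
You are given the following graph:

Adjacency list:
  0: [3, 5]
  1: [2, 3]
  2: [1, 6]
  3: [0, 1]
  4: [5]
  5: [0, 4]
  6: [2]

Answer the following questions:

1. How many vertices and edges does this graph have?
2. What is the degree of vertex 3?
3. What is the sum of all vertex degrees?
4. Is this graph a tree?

Count: 7 vertices, 6 edges.
Vertex 3 has neighbors [0, 1], degree = 2.
Handshaking lemma: 2 * 6 = 12.
A graph is a tree iff it is connected and has exactly n-1 edges. This graph is connected (all 7 vertices in one component) and has 7-1 = 6 edges. It is a tree.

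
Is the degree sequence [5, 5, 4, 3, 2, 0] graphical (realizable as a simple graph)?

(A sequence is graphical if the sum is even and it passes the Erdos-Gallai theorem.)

Sum of degrees = 19. Sum is odd, so the sequence is NOT graphical.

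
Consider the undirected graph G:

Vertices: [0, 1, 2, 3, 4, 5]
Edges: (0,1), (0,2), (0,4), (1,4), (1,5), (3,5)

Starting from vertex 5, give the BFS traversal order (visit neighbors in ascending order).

BFS from vertex 5 (neighbors processed in ascending order):
Visit order: 5, 1, 3, 0, 4, 2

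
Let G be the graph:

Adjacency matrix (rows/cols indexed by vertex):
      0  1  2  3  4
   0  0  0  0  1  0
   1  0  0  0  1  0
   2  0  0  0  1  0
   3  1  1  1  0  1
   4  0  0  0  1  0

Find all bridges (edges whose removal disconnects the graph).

A bridge is an edge whose removal increases the number of connected components.
Bridges found: (0,3), (1,3), (2,3), (3,4)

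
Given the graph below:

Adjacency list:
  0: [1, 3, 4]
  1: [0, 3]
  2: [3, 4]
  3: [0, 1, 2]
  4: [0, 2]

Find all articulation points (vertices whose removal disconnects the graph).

No articulation points. The graph is biconnected.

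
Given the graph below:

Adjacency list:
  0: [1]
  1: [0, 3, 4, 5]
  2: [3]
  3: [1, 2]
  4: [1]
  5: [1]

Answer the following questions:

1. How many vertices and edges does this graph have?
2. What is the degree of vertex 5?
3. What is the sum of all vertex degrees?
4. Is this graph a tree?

Count: 6 vertices, 5 edges.
Vertex 5 has neighbors [1], degree = 1.
Handshaking lemma: 2 * 5 = 10.
A graph is a tree iff it is connected and has exactly n-1 edges. This graph is connected (all 6 vertices in one component) and has 6-1 = 5 edges. It is a tree.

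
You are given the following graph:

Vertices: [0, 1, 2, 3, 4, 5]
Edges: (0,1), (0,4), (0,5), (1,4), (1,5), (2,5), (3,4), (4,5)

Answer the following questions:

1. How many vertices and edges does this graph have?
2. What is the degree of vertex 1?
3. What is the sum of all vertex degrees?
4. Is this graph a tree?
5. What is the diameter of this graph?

Count: 6 vertices, 8 edges.
Vertex 1 has neighbors [0, 4, 5], degree = 3.
Handshaking lemma: 2 * 8 = 16.
A tree on 6 vertices has 5 edges. This graph has 8 edges (3 extra). Not a tree.
Diameter (longest shortest path) = 3.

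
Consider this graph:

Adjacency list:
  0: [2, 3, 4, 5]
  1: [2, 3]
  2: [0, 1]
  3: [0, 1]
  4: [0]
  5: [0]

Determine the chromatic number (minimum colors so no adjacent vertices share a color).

The graph has a maximum clique of size 2 (lower bound on chromatic number).
A valid 2-coloring: {0: 0, 1: 0, 2: 1, 3: 1, 4: 1, 5: 1}.
Chromatic number = 2.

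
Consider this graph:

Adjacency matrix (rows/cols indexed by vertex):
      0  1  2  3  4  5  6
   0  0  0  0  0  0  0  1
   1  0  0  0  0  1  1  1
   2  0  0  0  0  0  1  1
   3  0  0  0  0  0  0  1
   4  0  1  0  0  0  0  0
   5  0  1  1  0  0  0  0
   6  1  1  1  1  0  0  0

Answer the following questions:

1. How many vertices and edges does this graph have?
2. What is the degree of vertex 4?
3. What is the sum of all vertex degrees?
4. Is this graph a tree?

Count: 7 vertices, 7 edges.
Vertex 4 has neighbors [1], degree = 1.
Handshaking lemma: 2 * 7 = 14.
A tree on 7 vertices has 6 edges. This graph has 7 edges (1 extra). Not a tree.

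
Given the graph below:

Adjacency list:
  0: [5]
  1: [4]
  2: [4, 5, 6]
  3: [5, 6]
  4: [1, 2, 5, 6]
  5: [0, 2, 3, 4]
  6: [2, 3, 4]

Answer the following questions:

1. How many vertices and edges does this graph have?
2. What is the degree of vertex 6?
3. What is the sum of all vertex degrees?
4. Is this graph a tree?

Count: 7 vertices, 9 edges.
Vertex 6 has neighbors [2, 3, 4], degree = 3.
Handshaking lemma: 2 * 9 = 18.
A tree on 7 vertices has 6 edges. This graph has 9 edges (3 extra). Not a tree.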